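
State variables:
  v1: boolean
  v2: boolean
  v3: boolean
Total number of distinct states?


State space = product of domain sizes of all variables.
Domain sizes:
  v1 (boolean): 2
  v2 (boolean): 2
  v3 (boolean): 2
Product = 2 * 2 * 2 = 8

8


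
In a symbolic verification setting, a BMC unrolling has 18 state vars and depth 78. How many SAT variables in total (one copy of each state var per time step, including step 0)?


BMC unrolls to depth k, creating one copy of each state var for steps 0..k.
Step count = 78 + 1 = 79 (steps 0 through 78)
Vars per step = 18
Total = 18 * 79 = 1422

1422


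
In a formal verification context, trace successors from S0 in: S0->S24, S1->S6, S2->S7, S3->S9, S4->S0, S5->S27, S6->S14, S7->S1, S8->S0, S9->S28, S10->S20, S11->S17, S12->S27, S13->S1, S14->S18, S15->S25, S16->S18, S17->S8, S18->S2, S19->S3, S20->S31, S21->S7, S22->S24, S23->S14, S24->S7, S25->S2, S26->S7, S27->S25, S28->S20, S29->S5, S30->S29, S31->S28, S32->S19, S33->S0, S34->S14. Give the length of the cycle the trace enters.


Trace from S0 until a state repeats:
  S0 -> S24 -> S7 -> S1 -> S6 -> S14 -> S18 -> S2 -> S7
S7 first seen at step 2, revisited at step 8.
Cycle length = 8 - 2 = 6

6


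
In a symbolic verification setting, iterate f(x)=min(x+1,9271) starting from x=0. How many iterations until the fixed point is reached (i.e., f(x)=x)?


Step 1: x=0, cap=9271, increment=1
Step 2: x grows by 1 each step until capped at 9271; fixed point is x=9271
Step 3: iterations = ceil(9271/1) = 9271

9271


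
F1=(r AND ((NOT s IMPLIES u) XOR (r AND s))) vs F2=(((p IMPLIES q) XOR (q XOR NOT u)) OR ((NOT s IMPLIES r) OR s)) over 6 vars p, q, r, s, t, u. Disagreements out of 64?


F1 = (r AND ((NOT s IMPLIES u) XOR (r AND s)))
F2 = (((p IMPLIES q) XOR (q XOR NOT u)) OR ((NOT s IMPLIES r) OR s))
Evaluate both on each of 64 rows (bits = p,q,r,s,t,u):
  row 0 [000000]: F1=0 F2=0 -> 0
  row 1 [000001]: F1=0 F2=1 (differ) -> 1
  row 2 [000010]: F1=0 F2=0 -> 0
  row 3 [000011]: F1=0 F2=1 (differ) -> 1
  row 4 [000100]: F1=0 F2=1 (differ) -> 1
  (every remaining row is evaluated the same way; all 64 results are listed next)
Full result column, 8 rows per line (p,q,r fixed per line; s,t,u runs 000..111 left to right):
  rows 0-7 [p,q,r=000]: 01011111  (ones: 6)
  rows 8-15 [p,q,r=001]: 10101111  (ones: 6)
  rows 16-23 [p,q,r=010]: 10101111  (ones: 6)
  rows 24-31 [p,q,r=011]: 10101111  (ones: 6)
  rows 32-39 [p,q,r=100]: 10101111  (ones: 6)
  rows 40-47 [p,q,r=101]: 10101111  (ones: 6)
  rows 48-55 [p,q,r=110]: 10101111  (ones: 6)
  rows 56-63 [p,q,r=111]: 10101111  (ones: 6)
Disagreements = 6+6+6+6+6+6+6+6 = 48

48


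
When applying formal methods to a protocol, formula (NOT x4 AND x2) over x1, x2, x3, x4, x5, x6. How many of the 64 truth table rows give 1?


Formula: (NOT x4 AND x2) over 6 vars (64 rows)
Evaluate each row (x1, x2, x3, x4, x5, x6 as bits, MSB first):
  row 0 [000000]: (NOT 0 AND 0) -> 0
  row 1 [000001]: (NOT 0 AND 0) -> 0
  row 2 [000010]: (NOT 0 AND 0) -> 0
  row 3 [000011]: (NOT 0 AND 0) -> 0
  row 4 [000100]: (NOT 1 AND 0) -> 0
  (every remaining row is evaluated the same way; all 64 results are listed next)
Full result column, 8 rows per line (x1,x2,x3 fixed per line; x4,x5,x6 runs 000..111 left to right):
  rows 0-7 [x1,x2,x3=000]: 00000000  (ones: 0)
  rows 8-15 [x1,x2,x3=001]: 00000000  (ones: 0)
  rows 16-23 [x1,x2,x3=010]: 11110000  (ones: 4)
  rows 24-31 [x1,x2,x3=011]: 11110000  (ones: 4)
  rows 32-39 [x1,x2,x3=100]: 00000000  (ones: 0)
  rows 40-47 [x1,x2,x3=101]: 00000000  (ones: 0)
  rows 48-55 [x1,x2,x3=110]: 11110000  (ones: 4)
  rows 56-63 [x1,x2,x3=111]: 11110000  (ones: 4)
Count of 1-rows = 0+0+4+4+0+0+4+4 = 16

16


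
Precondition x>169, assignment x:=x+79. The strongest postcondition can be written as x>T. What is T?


Formula: sp(P, x:=E) = exists old_x. (x = E[old_x/x]) AND P[old_x/x] (old_x is the value of x before the assignment; eliminate old_x by solving x = E[old_x/x] for old_x)
Step 1: Precondition P: x>169, i.e. old_x > 169
Step 2: Assignment gives x = old_x + 79, so old_x = x - 79
Step 3: Substitute into P: x - 79 > 169
Step 4: Simplify: x > 169+79 = 248

248


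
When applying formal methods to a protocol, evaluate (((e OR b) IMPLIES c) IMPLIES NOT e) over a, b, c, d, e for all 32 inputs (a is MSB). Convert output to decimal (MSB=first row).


Formula: (((e OR b) IMPLIES c) IMPLIES NOT e) over a, b, c, d, e (32 rows)
Evaluate each row (bits = a,b,c,d,e, MSB first):
  row 0 [00000]: (((0 OR 0) IMPLIES 0) IMPLIES NOT 0) -> 1
  row 1 [00001]: (((1 OR 0) IMPLIES 0) IMPLIES NOT 1) -> 1
  row 2 [00010]: (((0 OR 0) IMPLIES 0) IMPLIES NOT 0) -> 1
  row 3 [00011]: (((1 OR 0) IMPLIES 0) IMPLIES NOT 1) -> 1
  row 4 [00100]: (((0 OR 0) IMPLIES 1) IMPLIES NOT 0) -> 1
  row 5 [00101]: (((1 OR 0) IMPLIES 1) IMPLIES NOT 1) -> 0
  row 6 [00110]: (((0 OR 0) IMPLIES 1) IMPLIES NOT 0) -> 1
  row 7 [00111]: (((1 OR 0) IMPLIES 1) IMPLIES NOT 1) -> 0
  row 8 [01000]: (((0 OR 1) IMPLIES 0) IMPLIES NOT 0) -> 1
  row 9 [01001]: (((1 OR 1) IMPLIES 0) IMPLIES NOT 1) -> 1
  row 10 [01010]: (((0 OR 1) IMPLIES 0) IMPLIES NOT 0) -> 1
  row 11 [01011]: (((1 OR 1) IMPLIES 0) IMPLIES NOT 1) -> 1
  row 12 [01100]: (((0 OR 1) IMPLIES 1) IMPLIES NOT 0) -> 1
  row 13 [01101]: (((1 OR 1) IMPLIES 1) IMPLIES NOT 1) -> 0
  row 14 [01110]: (((0 OR 1) IMPLIES 1) IMPLIES NOT 0) -> 1
  row 15 [01111]: (((1 OR 1) IMPLIES 1) IMPLIES NOT 1) -> 0
  row 16 [10000]: (((0 OR 0) IMPLIES 0) IMPLIES NOT 0) -> 1
  row 17 [10001]: (((1 OR 0) IMPLIES 0) IMPLIES NOT 1) -> 1
  row 18 [10010]: (((0 OR 0) IMPLIES 0) IMPLIES NOT 0) -> 1
  row 19 [10011]: (((1 OR 0) IMPLIES 0) IMPLIES NOT 1) -> 1
  row 20 [10100]: (((0 OR 0) IMPLIES 1) IMPLIES NOT 0) -> 1
  row 21 [10101]: (((1 OR 0) IMPLIES 1) IMPLIES NOT 1) -> 0
  row 22 [10110]: (((0 OR 0) IMPLIES 1) IMPLIES NOT 0) -> 1
  row 23 [10111]: (((1 OR 0) IMPLIES 1) IMPLIES NOT 1) -> 0
  row 24 [11000]: (((0 OR 1) IMPLIES 0) IMPLIES NOT 0) -> 1
  row 25 [11001]: (((1 OR 1) IMPLIES 0) IMPLIES NOT 1) -> 1
  row 26 [11010]: (((0 OR 1) IMPLIES 0) IMPLIES NOT 0) -> 1
  row 27 [11011]: (((1 OR 1) IMPLIES 0) IMPLIES NOT 1) -> 1
  row 28 [11100]: (((0 OR 1) IMPLIES 1) IMPLIES NOT 0) -> 1
  row 29 [11101]: (((1 OR 1) IMPLIES 1) IMPLIES NOT 1) -> 0
  row 30 [11110]: (((0 OR 1) IMPLIES 1) IMPLIES NOT 0) -> 1
  row 31 [11111]: (((1 OR 1) IMPLIES 1) IMPLIES NOT 1) -> 0
Full result column, 4 rows per line (a,b,c fixed per line; d,e runs 00..11 left to right):
  rows 0-3 [a,b,c=000]: 1111  = hex F
  rows 4-7 [a,b,c=001]: 1010  = hex A
  rows 8-11 [a,b,c=010]: 1111  = hex F
  rows 12-15 [a,b,c=011]: 1010  = hex A
  rows 16-19 [a,b,c=100]: 1111  = hex F
  rows 20-23 [a,b,c=101]: 1010  = hex A
  rows 24-27 [a,b,c=110]: 1111  = hex F
  rows 28-31 [a,b,c=111]: 1010  = hex A
Output column (row 0 .. row 31) = 11111010111110101111101011111010
Output column grouped in 4s = 1111 1010 1111 1010 1111 1010 1111 1010 = 0xFAFAFAFA
Convert to decimal digit by digit (value = value*16 + digit):
  F -> 15
  15*16 + 10 (A) = 250
  250*16 + 15 (F) = 4015
  4015*16 + 10 (A) = 64250
  64250*16 + 15 (F) = 1028015
  1028015*16 + 10 (A) = 16448250
  16448250*16 + 15 (F) = 263172015
  263172015*16 + 10 (A) = 4210752250
Decimal = 4210752250

4210752250


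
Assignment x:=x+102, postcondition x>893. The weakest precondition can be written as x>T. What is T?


Formula: wp(x:=E, P) = P[E/x] (substitute E for x in postcondition)
Step 1: Postcondition: x>893
Step 2: Substitute x+102 for x: x+102>893
Step 3: Solve for x: x > 893-102 = 791

791


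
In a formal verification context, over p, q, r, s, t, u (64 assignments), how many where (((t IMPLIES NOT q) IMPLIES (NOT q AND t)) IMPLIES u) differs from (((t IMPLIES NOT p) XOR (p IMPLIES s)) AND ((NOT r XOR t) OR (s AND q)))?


F1 = (((t IMPLIES NOT q) IMPLIES (NOT q AND t)) IMPLIES u)
F2 = (((t IMPLIES NOT p) XOR (p IMPLIES s)) AND ((NOT r XOR t) OR (s AND q)))
Evaluate both on each of 64 rows (bits = p,q,r,s,t,u):
  row 0 [000000]: F1=1 F2=0 (differ) -> 1
  row 1 [000001]: F1=1 F2=0 (differ) -> 1
  row 2 [000010]: F1=0 F2=0 -> 0
  row 3 [000011]: F1=1 F2=0 (differ) -> 1
  row 4 [000100]: F1=1 F2=0 (differ) -> 1
  (every remaining row is evaluated the same way; all 64 results are listed next)
Full result column, 8 rows per line (p,q,r fixed per line; s,t,u runs 000..111 left to right):
  rows 0-7 [p,q,r=000]: 11011101  (ones: 6)
  rows 8-15 [p,q,r=001]: 11011101  (ones: 6)
  rows 16-23 [p,q,r=010]: 11011101  (ones: 6)
  rows 24-31 [p,q,r=011]: 11011101  (ones: 6)
  rows 32-39 [p,q,r=100]: 00011101  (ones: 4)
  rows 40-47 [p,q,r=101]: 11011110  (ones: 6)
  rows 48-55 [p,q,r=110]: 00011110  (ones: 4)
  rows 56-63 [p,q,r=111]: 11011110  (ones: 6)
Disagreements = 6+6+6+6+4+6+4+6 = 44

44


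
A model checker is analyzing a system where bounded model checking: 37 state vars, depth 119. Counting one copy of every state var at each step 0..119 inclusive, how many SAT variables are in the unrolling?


BMC unrolls to depth k, creating one copy of each state var for steps 0..k.
Step count = 119 + 1 = 120 (steps 0 through 119)
Vars per step = 37
Total = 37 * 120 = 4440

4440


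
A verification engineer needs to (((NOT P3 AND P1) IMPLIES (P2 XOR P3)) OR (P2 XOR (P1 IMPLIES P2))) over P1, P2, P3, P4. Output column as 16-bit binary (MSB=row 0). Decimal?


Formula: (((NOT P3 AND P1) IMPLIES (P2 XOR P3)) OR (P2 XOR (P1 IMPLIES P2))) over P1, P2, P3, P4 (16 rows)
Evaluate each row (bits = P1,P2,P3,P4, MSB first):
  row 0 [0000]: (((NOT 0 AND 0) IMPLIES (0 XOR 0)) OR (0 XOR (0 IMPLIES 0))) -> 1
  row 1 [0001]: (((NOT 0 AND 0) IMPLIES (0 XOR 0)) OR (0 XOR (0 IMPLIES 0))) -> 1
  row 2 [0010]: (((NOT 1 AND 0) IMPLIES (0 XOR 1)) OR (0 XOR (0 IMPLIES 0))) -> 1
  row 3 [0011]: (((NOT 1 AND 0) IMPLIES (0 XOR 1)) OR (0 XOR (0 IMPLIES 0))) -> 1
  row 4 [0100]: (((NOT 0 AND 0) IMPLIES (1 XOR 0)) OR (1 XOR (0 IMPLIES 1))) -> 1
  row 5 [0101]: (((NOT 0 AND 0) IMPLIES (1 XOR 0)) OR (1 XOR (0 IMPLIES 1))) -> 1
  row 6 [0110]: (((NOT 1 AND 0) IMPLIES (1 XOR 1)) OR (1 XOR (0 IMPLIES 1))) -> 1
  row 7 [0111]: (((NOT 1 AND 0) IMPLIES (1 XOR 1)) OR (1 XOR (0 IMPLIES 1))) -> 1
  row 8 [1000]: (((NOT 0 AND 1) IMPLIES (0 XOR 0)) OR (0 XOR (1 IMPLIES 0))) -> 0
  row 9 [1001]: (((NOT 0 AND 1) IMPLIES (0 XOR 0)) OR (0 XOR (1 IMPLIES 0))) -> 0
  row 10 [1010]: (((NOT 1 AND 1) IMPLIES (0 XOR 1)) OR (0 XOR (1 IMPLIES 0))) -> 1
  row 11 [1011]: (((NOT 1 AND 1) IMPLIES (0 XOR 1)) OR (0 XOR (1 IMPLIES 0))) -> 1
  row 12 [1100]: (((NOT 0 AND 1) IMPLIES (1 XOR 0)) OR (1 XOR (1 IMPLIES 1))) -> 1
  row 13 [1101]: (((NOT 0 AND 1) IMPLIES (1 XOR 0)) OR (1 XOR (1 IMPLIES 1))) -> 1
  row 14 [1110]: (((NOT 1 AND 1) IMPLIES (1 XOR 1)) OR (1 XOR (1 IMPLIES 1))) -> 1
  row 15 [1111]: (((NOT 1 AND 1) IMPLIES (1 XOR 1)) OR (1 XOR (1 IMPLIES 1))) -> 1
Full result column, 4 rows per line (P1,P2 fixed per line; P3,P4 runs 00..11 left to right):
  rows 0-3 [P1,P2=00]: 1111  = hex F
  rows 4-7 [P1,P2=01]: 1111  = hex F
  rows 8-11 [P1,P2=10]: 0011  = hex 3
  rows 12-15 [P1,P2=11]: 1111  = hex F
Output column (row 0 .. row 15) = 1111111100111111
Output column grouped in 4s = 1111 1111 0011 1111 = 0xFF3F
Convert to decimal digit by digit (value = value*16 + digit):
  F -> 15
  15*16 + 15 (F) = 255
  255*16 + 3 = 4083
  4083*16 + 15 (F) = 65343
Decimal = 65343

65343


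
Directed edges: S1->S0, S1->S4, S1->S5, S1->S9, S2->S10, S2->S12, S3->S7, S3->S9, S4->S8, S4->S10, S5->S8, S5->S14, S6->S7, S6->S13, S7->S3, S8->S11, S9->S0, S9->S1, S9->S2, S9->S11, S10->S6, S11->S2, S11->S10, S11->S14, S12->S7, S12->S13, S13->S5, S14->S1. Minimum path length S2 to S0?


BFS layer-by-layer from S2:
  dist 0: {S2}
  dist 1: {S10, S12}
  dist 2: {S6, S7, S13}
  dist 3: {S3, S5}
  dist 4: {S8, S9, S14}
  dist 5: {S0, S1, S11}
  -> S0 reached at distance 5
Shortest path length = 5

5


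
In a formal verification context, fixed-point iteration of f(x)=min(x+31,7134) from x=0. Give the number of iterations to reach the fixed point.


Step 1: x=0, cap=7134, increment=31
Step 2: x grows by 31 each step until capped at 7134; fixed point is x=7134
Step 3: iterations = ceil(7134/31) = 231

231


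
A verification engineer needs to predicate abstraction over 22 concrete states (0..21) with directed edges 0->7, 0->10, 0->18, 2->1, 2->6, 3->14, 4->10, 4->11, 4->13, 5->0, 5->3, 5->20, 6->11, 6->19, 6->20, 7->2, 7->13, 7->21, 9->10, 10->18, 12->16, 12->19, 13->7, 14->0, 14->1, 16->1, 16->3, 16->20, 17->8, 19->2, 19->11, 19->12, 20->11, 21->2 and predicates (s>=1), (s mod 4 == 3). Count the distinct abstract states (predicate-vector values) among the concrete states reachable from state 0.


BFS from 0:
Concrete reachable: {0, 1, 2, 3, 6, 7, 10, 11, 12, 13, 14, 16, 18, 19, 20, 21}
Abstract via predicates (s>=1), (s mod 4 == 3):
  (0,0) <- {0}
  (1,0) <- {1, 2, 6, 10, 12, 13, 14, 16, 18, 20, 21}
  (1,1) <- {3, 7, 11, 19}
Distinct abstract states = 3

3


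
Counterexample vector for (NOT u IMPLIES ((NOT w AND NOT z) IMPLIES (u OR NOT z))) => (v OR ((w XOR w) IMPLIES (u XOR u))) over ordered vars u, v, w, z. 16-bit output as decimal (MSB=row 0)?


F1 = (NOT u IMPLIES ((NOT w AND NOT z) IMPLIES (u OR NOT z)))
F2 = (v OR ((w XOR w) IMPLIES (u XOR u)))
Counterexample to F1=>F2 is where F1=1 and F2=0.
Evaluate each row (bits = u,v,w,z, MSB first):
  row 0 [0000]: F1=1 F2=1 -> F1&~F2 -> 0
  row 1 [0001]: F1=1 F2=1 -> F1&~F2 -> 0
  row 2 [0010]: F1=1 F2=1 -> F1&~F2 -> 0
  row 3 [0011]: F1=1 F2=1 -> F1&~F2 -> 0
  row 4 [0100]: F1=1 F2=1 -> F1&~F2 -> 0
  row 5 [0101]: F1=1 F2=1 -> F1&~F2 -> 0
  row 6 [0110]: F1=1 F2=1 -> F1&~F2 -> 0
  row 7 [0111]: F1=1 F2=1 -> F1&~F2 -> 0
  row 8 [1000]: F1=1 F2=1 -> F1&~F2 -> 0
  row 9 [1001]: F1=1 F2=1 -> F1&~F2 -> 0
  row 10 [1010]: F1=1 F2=1 -> F1&~F2 -> 0
  row 11 [1011]: F1=1 F2=1 -> F1&~F2 -> 0
  row 12 [1100]: F1=1 F2=1 -> F1&~F2 -> 0
  row 13 [1101]: F1=1 F2=1 -> F1&~F2 -> 0
  row 14 [1110]: F1=1 F2=1 -> F1&~F2 -> 0
  row 15 [1111]: F1=1 F2=1 -> F1&~F2 -> 0
Full result column, 4 rows per line (u,v fixed per line; w,z runs 00..11 left to right):
  rows 0-3 [u,v=00]: 0000  = hex 0
  rows 4-7 [u,v=01]: 0000  = hex 0
  rows 8-11 [u,v=10]: 0000  = hex 0
  rows 12-15 [u,v=11]: 0000  = hex 0
Counterexample vector (row 0 .. row 15) = 0000000000000000
Output column grouped in 4s = 0000 0000 0000 0000 = 0x0000
Convert to decimal digit by digit (value = value*16 + digit):
  0 -> 0
  0*16 + 0 = 0
  0*16 + 0 = 0
  0*16 + 0 = 0
Decimal = 0

0


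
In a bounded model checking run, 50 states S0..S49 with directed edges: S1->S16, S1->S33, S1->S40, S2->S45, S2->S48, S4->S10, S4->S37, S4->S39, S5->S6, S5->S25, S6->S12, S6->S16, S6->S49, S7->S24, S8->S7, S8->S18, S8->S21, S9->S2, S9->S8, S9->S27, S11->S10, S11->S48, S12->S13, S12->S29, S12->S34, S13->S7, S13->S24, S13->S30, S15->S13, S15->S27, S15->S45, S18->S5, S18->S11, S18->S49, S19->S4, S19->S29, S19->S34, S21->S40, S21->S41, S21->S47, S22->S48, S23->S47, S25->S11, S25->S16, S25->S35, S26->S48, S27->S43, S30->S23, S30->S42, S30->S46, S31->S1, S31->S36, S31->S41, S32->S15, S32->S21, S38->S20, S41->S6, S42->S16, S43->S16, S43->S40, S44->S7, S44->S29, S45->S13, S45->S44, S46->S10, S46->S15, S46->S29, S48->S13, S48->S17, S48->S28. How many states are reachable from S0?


BFS from S0:
  layer 0: {S0}
Reachable set: {S0}
Count = 1

1


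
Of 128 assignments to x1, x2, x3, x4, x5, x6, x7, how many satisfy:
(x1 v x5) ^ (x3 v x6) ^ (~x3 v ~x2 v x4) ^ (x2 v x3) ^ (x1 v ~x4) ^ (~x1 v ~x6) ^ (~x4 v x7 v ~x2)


CNF with 7 clauses over 7 vars (128 assignments).
An assignment satisfies CNF iff every clause has >=1 true literal.
Check each row (bits = x1,x2,x3,x4,x5,x6,x7; clause T/F shown):
  row 0 [0000000]: clauses=FFTFTTT -> 0
  row 1 [0000001]: clauses=FFTFTTT -> 0
  row 2 [0000010]: clauses=FTTFTTT -> 0
  row 3 [0000011]: clauses=FTTFTTT -> 0
  row 4 [0000100]: clauses=TFTFTTT -> 0
  (every remaining row is evaluated the same way; all 128 results are listed next)
Full result column, 8 rows per line (x1,x2,x3,x4 fixed per line; x5,x6,x7 runs 000..111 left to right):
  rows 0-7 [x1,x2,x3,x4=0000]: 00000000  (ones: 0)
  rows 8-15 [x1,x2,x3,x4=0001]: 00000000  (ones: 0)
  rows 16-23 [x1,x2,x3,x4=0010]: 00001111  (ones: 4)
  rows 24-31 [x1,x2,x3,x4=0011]: 00000000  (ones: 0)
  rows 32-39 [x1,x2,x3,x4=0100]: 00000011  (ones: 2)
  rows 40-47 [x1,x2,x3,x4=0101]: 00000000  (ones: 0)
  rows 48-55 [x1,x2,x3,x4=0110]: 00000000  (ones: 0)
  rows 56-63 [x1,x2,x3,x4=0111]: 00000000  (ones: 0)
  rows 64-71 [x1,x2,x3,x4=1000]: 00000000  (ones: 0)
  rows 72-79 [x1,x2,x3,x4=1001]: 00000000  (ones: 0)
  rows 80-87 [x1,x2,x3,x4=1010]: 11001100  (ones: 4)
  rows 88-95 [x1,x2,x3,x4=1011]: 11001100  (ones: 4)
  rows 96-103 [x1,x2,x3,x4=1100]: 00000000  (ones: 0)
  rows 104-111 [x1,x2,x3,x4=1101]: 00000000  (ones: 0)
  rows 112-119 [x1,x2,x3,x4=1110]: 00000000  (ones: 0)
  rows 120-127 [x1,x2,x3,x4=1111]: 01000100  (ones: 2)
Satisfying assignments = 0+0+4+0+2+0+0+0+0+0+4+4+0+0+0+2 = 16

16


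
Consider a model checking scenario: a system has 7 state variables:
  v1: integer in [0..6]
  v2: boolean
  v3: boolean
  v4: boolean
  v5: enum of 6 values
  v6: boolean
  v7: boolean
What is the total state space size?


State space = product of domain sizes of all variables.
Domain sizes:
  v1 (integer in [0..6]): 7
  v2 (boolean): 2
  v3 (boolean): 2
  v4 (boolean): 2
  v5 (enum of 6 values): 6
  v6 (boolean): 2
  v7 (boolean): 2
Product = 7 * 2 * 2 * 2 * 6 * 2 * 2 = 1344

1344


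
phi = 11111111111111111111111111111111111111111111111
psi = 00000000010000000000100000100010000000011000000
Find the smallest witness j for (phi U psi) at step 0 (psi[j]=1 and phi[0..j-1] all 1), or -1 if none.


(phi U psi) at 0: need smallest j with psi[j]=1 and phi[i]=1 for all i in [0,j).
Scan from step 0:
  step 0: phi=1, psi=0 -> continue
  step 1: phi=1, psi=0 -> continue
  step 2: phi=1, psi=0 -> continue
  step 3: phi=1, psi=0 -> continue
  step 9: psi=1 and phi held for [0,9) -> witness found
Witness step = 9

9


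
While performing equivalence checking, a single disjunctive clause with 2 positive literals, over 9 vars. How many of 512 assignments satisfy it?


Step 1: Total=2^9=512
Step 2: Unsat when all 2 false: 2^7=128
Step 3: Sat=512-128=384

384


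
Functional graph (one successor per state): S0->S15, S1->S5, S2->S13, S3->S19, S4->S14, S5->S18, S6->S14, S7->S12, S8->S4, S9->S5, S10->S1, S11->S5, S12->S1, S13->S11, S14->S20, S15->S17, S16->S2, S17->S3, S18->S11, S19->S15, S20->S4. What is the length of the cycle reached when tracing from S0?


Trace from S0 until a state repeats:
  S0 -> S15 -> S17 -> S3 -> S19 -> S15
S15 first seen at step 1, revisited at step 5.
Cycle length = 5 - 1 = 4

4


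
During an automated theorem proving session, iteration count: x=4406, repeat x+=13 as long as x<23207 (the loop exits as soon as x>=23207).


Step 1: x goes from 4406 toward 23207 by 13; the body runs while x<23207, so iterations = ceil((bound-start)/step)
Step 2: Distance=18801
Step 3: ceil(18801/13)=1447

1447


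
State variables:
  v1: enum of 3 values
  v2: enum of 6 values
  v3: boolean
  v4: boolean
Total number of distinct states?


State space = product of domain sizes of all variables.
Domain sizes:
  v1 (enum of 3 values): 3
  v2 (enum of 6 values): 6
  v3 (boolean): 2
  v4 (boolean): 2
Product = 3 * 6 * 2 * 2 = 72

72


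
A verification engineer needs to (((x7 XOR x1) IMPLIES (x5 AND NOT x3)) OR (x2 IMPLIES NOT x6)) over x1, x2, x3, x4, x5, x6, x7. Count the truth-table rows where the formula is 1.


Formula: (((x7 XOR x1) IMPLIES (x5 AND NOT x3)) OR (x2 IMPLIES NOT x6)) over 7 vars (128 rows)
Evaluate each row (x1, x2, x3, x4, x5, x6, x7 as bits, MSB first):
  row 0 [0000000]: (((0 XOR 0) IMPLIES (0 AND NOT 0)) OR (0 IMPLIES NOT 0)) -> 1
  row 1 [0000001]: (((1 XOR 0) IMPLIES (0 AND NOT 0)) OR (0 IMPLIES NOT 0)) -> 1
  row 2 [0000010]: (((0 XOR 0) IMPLIES (0 AND NOT 0)) OR (0 IMPLIES NOT 1)) -> 1
  row 3 [0000011]: (((1 XOR 0) IMPLIES (0 AND NOT 0)) OR (0 IMPLIES NOT 1)) -> 1
  row 4 [0000100]: (((0 XOR 0) IMPLIES (1 AND NOT 0)) OR (0 IMPLIES NOT 0)) -> 1
  (every remaining row is evaluated the same way; all 128 results are listed next)
Full result column, 8 rows per line (x1,x2,x3,x4 fixed per line; x5,x6,x7 runs 000..111 left to right):
  rows 0-7 [x1,x2,x3,x4=0000]: 11111111  (ones: 8)
  rows 8-15 [x1,x2,x3,x4=0001]: 11111111  (ones: 8)
  rows 16-23 [x1,x2,x3,x4=0010]: 11111111  (ones: 8)
  rows 24-31 [x1,x2,x3,x4=0011]: 11111111  (ones: 8)
  rows 32-39 [x1,x2,x3,x4=0100]: 11101111  (ones: 7)
  rows 40-47 [x1,x2,x3,x4=0101]: 11101111  (ones: 7)
  rows 48-55 [x1,x2,x3,x4=0110]: 11101110  (ones: 6)
  rows 56-63 [x1,x2,x3,x4=0111]: 11101110  (ones: 6)
  rows 64-71 [x1,x2,x3,x4=1000]: 11111111  (ones: 8)
  rows 72-79 [x1,x2,x3,x4=1001]: 11111111  (ones: 8)
  rows 80-87 [x1,x2,x3,x4=1010]: 11111111  (ones: 8)
  rows 88-95 [x1,x2,x3,x4=1011]: 11111111  (ones: 8)
  rows 96-103 [x1,x2,x3,x4=1100]: 11011111  (ones: 7)
  rows 104-111 [x1,x2,x3,x4=1101]: 11011111  (ones: 7)
  rows 112-119 [x1,x2,x3,x4=1110]: 11011101  (ones: 6)
  rows 120-127 [x1,x2,x3,x4=1111]: 11011101  (ones: 6)
Count of 1-rows = 8+8+8+8+7+7+6+6+8+8+8+8+7+7+6+6 = 116

116


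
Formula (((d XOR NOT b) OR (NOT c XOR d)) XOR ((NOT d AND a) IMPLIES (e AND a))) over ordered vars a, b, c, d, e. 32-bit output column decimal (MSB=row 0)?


Formula: (((d XOR NOT b) OR (NOT c XOR d)) XOR ((NOT d AND a) IMPLIES (e AND a))) over a, b, c, d, e (32 rows)
Evaluate each row (bits = a,b,c,d,e, MSB first):
  row 0 [00000]: (((0 XOR NOT 0) OR (NOT 0 XOR 0)) XOR ((NOT 0 AND 0) IMPLIES (0 AND 0))) -> 0
  row 1 [00001]: (((0 XOR NOT 0) OR (NOT 0 XOR 0)) XOR ((NOT 0 AND 0) IMPLIES (1 AND 0))) -> 0
  row 2 [00010]: (((1 XOR NOT 0) OR (NOT 0 XOR 1)) XOR ((NOT 1 AND 0) IMPLIES (0 AND 0))) -> 1
  row 3 [00011]: (((1 XOR NOT 0) OR (NOT 0 XOR 1)) XOR ((NOT 1 AND 0) IMPLIES (1 AND 0))) -> 1
  row 4 [00100]: (((0 XOR NOT 0) OR (NOT 1 XOR 0)) XOR ((NOT 0 AND 0) IMPLIES (0 AND 0))) -> 0
  row 5 [00101]: (((0 XOR NOT 0) OR (NOT 1 XOR 0)) XOR ((NOT 0 AND 0) IMPLIES (1 AND 0))) -> 0
  row 6 [00110]: (((1 XOR NOT 0) OR (NOT 1 XOR 1)) XOR ((NOT 1 AND 0) IMPLIES (0 AND 0))) -> 0
  row 7 [00111]: (((1 XOR NOT 0) OR (NOT 1 XOR 1)) XOR ((NOT 1 AND 0) IMPLIES (1 AND 0))) -> 0
  row 8 [01000]: (((0 XOR NOT 1) OR (NOT 0 XOR 0)) XOR ((NOT 0 AND 0) IMPLIES (0 AND 0))) -> 0
  row 9 [01001]: (((0 XOR NOT 1) OR (NOT 0 XOR 0)) XOR ((NOT 0 AND 0) IMPLIES (1 AND 0))) -> 0
  row 10 [01010]: (((1 XOR NOT 1) OR (NOT 0 XOR 1)) XOR ((NOT 1 AND 0) IMPLIES (0 AND 0))) -> 0
  row 11 [01011]: (((1 XOR NOT 1) OR (NOT 0 XOR 1)) XOR ((NOT 1 AND 0) IMPLIES (1 AND 0))) -> 0
  row 12 [01100]: (((0 XOR NOT 1) OR (NOT 1 XOR 0)) XOR ((NOT 0 AND 0) IMPLIES (0 AND 0))) -> 1
  row 13 [01101]: (((0 XOR NOT 1) OR (NOT 1 XOR 0)) XOR ((NOT 0 AND 0) IMPLIES (1 AND 0))) -> 1
  row 14 [01110]: (((1 XOR NOT 1) OR (NOT 1 XOR 1)) XOR ((NOT 1 AND 0) IMPLIES (0 AND 0))) -> 0
  row 15 [01111]: (((1 XOR NOT 1) OR (NOT 1 XOR 1)) XOR ((NOT 1 AND 0) IMPLIES (1 AND 0))) -> 0
  row 16 [10000]: (((0 XOR NOT 0) OR (NOT 0 XOR 0)) XOR ((NOT 0 AND 1) IMPLIES (0 AND 1))) -> 1
  row 17 [10001]: (((0 XOR NOT 0) OR (NOT 0 XOR 0)) XOR ((NOT 0 AND 1) IMPLIES (1 AND 1))) -> 0
  row 18 [10010]: (((1 XOR NOT 0) OR (NOT 0 XOR 1)) XOR ((NOT 1 AND 1) IMPLIES (0 AND 1))) -> 1
  row 19 [10011]: (((1 XOR NOT 0) OR (NOT 0 XOR 1)) XOR ((NOT 1 AND 1) IMPLIES (1 AND 1))) -> 1
  row 20 [10100]: (((0 XOR NOT 0) OR (NOT 1 XOR 0)) XOR ((NOT 0 AND 1) IMPLIES (0 AND 1))) -> 1
  row 21 [10101]: (((0 XOR NOT 0) OR (NOT 1 XOR 0)) XOR ((NOT 0 AND 1) IMPLIES (1 AND 1))) -> 0
  row 22 [10110]: (((1 XOR NOT 0) OR (NOT 1 XOR 1)) XOR ((NOT 1 AND 1) IMPLIES (0 AND 1))) -> 0
  row 23 [10111]: (((1 XOR NOT 0) OR (NOT 1 XOR 1)) XOR ((NOT 1 AND 1) IMPLIES (1 AND 1))) -> 0
  row 24 [11000]: (((0 XOR NOT 1) OR (NOT 0 XOR 0)) XOR ((NOT 0 AND 1) IMPLIES (0 AND 1))) -> 1
  row 25 [11001]: (((0 XOR NOT 1) OR (NOT 0 XOR 0)) XOR ((NOT 0 AND 1) IMPLIES (1 AND 1))) -> 0
  row 26 [11010]: (((1 XOR NOT 1) OR (NOT 0 XOR 1)) XOR ((NOT 1 AND 1) IMPLIES (0 AND 1))) -> 0
  row 27 [11011]: (((1 XOR NOT 1) OR (NOT 0 XOR 1)) XOR ((NOT 1 AND 1) IMPLIES (1 AND 1))) -> 0
  row 28 [11100]: (((0 XOR NOT 1) OR (NOT 1 XOR 0)) XOR ((NOT 0 AND 1) IMPLIES (0 AND 1))) -> 0
  row 29 [11101]: (((0 XOR NOT 1) OR (NOT 1 XOR 0)) XOR ((NOT 0 AND 1) IMPLIES (1 AND 1))) -> 1
  row 30 [11110]: (((1 XOR NOT 1) OR (NOT 1 XOR 1)) XOR ((NOT 1 AND 1) IMPLIES (0 AND 1))) -> 0
  row 31 [11111]: (((1 XOR NOT 1) OR (NOT 1 XOR 1)) XOR ((NOT 1 AND 1) IMPLIES (1 AND 1))) -> 0
Full result column, 4 rows per line (a,b,c fixed per line; d,e runs 00..11 left to right):
  rows 0-3 [a,b,c=000]: 0011  = hex 3
  rows 4-7 [a,b,c=001]: 0000  = hex 0
  rows 8-11 [a,b,c=010]: 0000  = hex 0
  rows 12-15 [a,b,c=011]: 1100  = hex C
  rows 16-19 [a,b,c=100]: 1011  = hex B
  rows 20-23 [a,b,c=101]: 1000  = hex 8
  rows 24-27 [a,b,c=110]: 1000  = hex 8
  rows 28-31 [a,b,c=111]: 0100  = hex 4
Output column (row 0 .. row 31) = 00110000000011001011100010000100
Output column grouped in 4s = 0011 0000 0000 1100 1011 1000 1000 0100 = 0x300CB884
Convert to decimal digit by digit (value = value*16 + digit):
  3 -> 3
  3*16 + 0 = 48
  48*16 + 0 = 768
  768*16 + 12 (C) = 12300
  12300*16 + 11 (B) = 196811
  196811*16 + 8 = 3148984
  3148984*16 + 8 = 50383752
  50383752*16 + 4 = 806140036
Decimal = 806140036

806140036


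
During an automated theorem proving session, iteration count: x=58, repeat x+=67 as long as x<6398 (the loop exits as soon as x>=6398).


Step 1: x goes from 58 toward 6398 by 67; the body runs while x<6398, so iterations = ceil((bound-start)/step)
Step 2: Distance=6340
Step 3: ceil(6340/67)=95

95


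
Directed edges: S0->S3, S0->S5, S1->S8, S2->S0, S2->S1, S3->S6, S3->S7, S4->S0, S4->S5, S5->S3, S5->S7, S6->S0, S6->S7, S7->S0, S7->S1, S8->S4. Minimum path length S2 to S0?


BFS layer-by-layer from S2:
  dist 0: {S2}
  dist 1: {S0, S1}
  -> S0 reached at distance 1
Shortest path length = 1

1


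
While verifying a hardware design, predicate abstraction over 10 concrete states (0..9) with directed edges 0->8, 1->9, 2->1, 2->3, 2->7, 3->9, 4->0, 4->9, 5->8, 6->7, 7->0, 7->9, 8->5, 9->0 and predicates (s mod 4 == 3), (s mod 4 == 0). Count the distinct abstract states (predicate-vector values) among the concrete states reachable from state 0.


BFS from 0:
Concrete reachable: {0, 5, 8}
Abstract via predicates (s mod 4 == 3), (s mod 4 == 0):
  (0,0) <- {5}
  (0,1) <- {0, 8}
Distinct abstract states = 2

2


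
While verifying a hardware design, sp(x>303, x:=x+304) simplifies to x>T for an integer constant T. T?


Formula: sp(P, x:=E) = exists old_x. (x = E[old_x/x]) AND P[old_x/x] (old_x is the value of x before the assignment; eliminate old_x by solving x = E[old_x/x] for old_x)
Step 1: Precondition P: x>303, i.e. old_x > 303
Step 2: Assignment gives x = old_x + 304, so old_x = x - 304
Step 3: Substitute into P: x - 304 > 303
Step 4: Simplify: x > 303+304 = 607

607


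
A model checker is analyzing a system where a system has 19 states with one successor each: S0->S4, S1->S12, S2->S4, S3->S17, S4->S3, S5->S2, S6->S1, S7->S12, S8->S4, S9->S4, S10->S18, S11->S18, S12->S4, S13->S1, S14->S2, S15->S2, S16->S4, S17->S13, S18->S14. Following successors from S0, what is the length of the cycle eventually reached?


Trace from S0 until a state repeats:
  S0 -> S4 -> S3 -> S17 -> S13 -> S1 -> S12 -> S4
S4 first seen at step 1, revisited at step 7.
Cycle length = 7 - 1 = 6

6


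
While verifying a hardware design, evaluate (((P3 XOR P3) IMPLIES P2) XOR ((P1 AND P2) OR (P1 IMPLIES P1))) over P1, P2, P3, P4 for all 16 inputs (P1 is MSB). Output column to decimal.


Formula: (((P3 XOR P3) IMPLIES P2) XOR ((P1 AND P2) OR (P1 IMPLIES P1))) over P1, P2, P3, P4 (16 rows)
Evaluate each row (bits = P1,P2,P3,P4, MSB first):
  row 0 [0000]: (((0 XOR 0) IMPLIES 0) XOR ((0 AND 0) OR (0 IMPLIES 0))) -> 0
  row 1 [0001]: (((0 XOR 0) IMPLIES 0) XOR ((0 AND 0) OR (0 IMPLIES 0))) -> 0
  row 2 [0010]: (((1 XOR 1) IMPLIES 0) XOR ((0 AND 0) OR (0 IMPLIES 0))) -> 0
  row 3 [0011]: (((1 XOR 1) IMPLIES 0) XOR ((0 AND 0) OR (0 IMPLIES 0))) -> 0
  row 4 [0100]: (((0 XOR 0) IMPLIES 1) XOR ((0 AND 1) OR (0 IMPLIES 0))) -> 0
  row 5 [0101]: (((0 XOR 0) IMPLIES 1) XOR ((0 AND 1) OR (0 IMPLIES 0))) -> 0
  row 6 [0110]: (((1 XOR 1) IMPLIES 1) XOR ((0 AND 1) OR (0 IMPLIES 0))) -> 0
  row 7 [0111]: (((1 XOR 1) IMPLIES 1) XOR ((0 AND 1) OR (0 IMPLIES 0))) -> 0
  row 8 [1000]: (((0 XOR 0) IMPLIES 0) XOR ((1 AND 0) OR (1 IMPLIES 1))) -> 0
  row 9 [1001]: (((0 XOR 0) IMPLIES 0) XOR ((1 AND 0) OR (1 IMPLIES 1))) -> 0
  row 10 [1010]: (((1 XOR 1) IMPLIES 0) XOR ((1 AND 0) OR (1 IMPLIES 1))) -> 0
  row 11 [1011]: (((1 XOR 1) IMPLIES 0) XOR ((1 AND 0) OR (1 IMPLIES 1))) -> 0
  row 12 [1100]: (((0 XOR 0) IMPLIES 1) XOR ((1 AND 1) OR (1 IMPLIES 1))) -> 0
  row 13 [1101]: (((0 XOR 0) IMPLIES 1) XOR ((1 AND 1) OR (1 IMPLIES 1))) -> 0
  row 14 [1110]: (((1 XOR 1) IMPLIES 1) XOR ((1 AND 1) OR (1 IMPLIES 1))) -> 0
  row 15 [1111]: (((1 XOR 1) IMPLIES 1) XOR ((1 AND 1) OR (1 IMPLIES 1))) -> 0
Full result column, 4 rows per line (P1,P2 fixed per line; P3,P4 runs 00..11 left to right):
  rows 0-3 [P1,P2=00]: 0000  = hex 0
  rows 4-7 [P1,P2=01]: 0000  = hex 0
  rows 8-11 [P1,P2=10]: 0000  = hex 0
  rows 12-15 [P1,P2=11]: 0000  = hex 0
Output column (row 0 .. row 15) = 0000000000000000
Output column grouped in 4s = 0000 0000 0000 0000 = 0x0000
Convert to decimal digit by digit (value = value*16 + digit):
  0 -> 0
  0*16 + 0 = 0
  0*16 + 0 = 0
  0*16 + 0 = 0
Decimal = 0

0


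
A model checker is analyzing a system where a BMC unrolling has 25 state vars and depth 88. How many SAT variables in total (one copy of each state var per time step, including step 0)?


BMC unrolls to depth k, creating one copy of each state var for steps 0..k.
Step count = 88 + 1 = 89 (steps 0 through 88)
Vars per step = 25
Total = 25 * 89 = 2225

2225


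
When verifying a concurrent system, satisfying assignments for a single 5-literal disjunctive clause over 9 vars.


Step 1: Total=2^9=512
Step 2: Unsat when all 5 false: 2^4=16
Step 3: Sat=512-16=496

496


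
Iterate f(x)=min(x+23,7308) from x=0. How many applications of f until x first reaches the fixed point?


Step 1: x=0, cap=7308, increment=23
Step 2: x grows by 23 each step until capped at 7308; fixed point is x=7308
Step 3: iterations = ceil(7308/23) = 318

318


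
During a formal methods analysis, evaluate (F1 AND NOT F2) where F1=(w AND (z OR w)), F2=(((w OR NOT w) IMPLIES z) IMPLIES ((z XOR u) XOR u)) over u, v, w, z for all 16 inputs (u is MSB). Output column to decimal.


F1 = (w AND (z OR w))
F2 = (((w OR NOT w) IMPLIES z) IMPLIES ((z XOR u) XOR u))
Counterexample to F1=>F2 is where F1=1 and F2=0.
Evaluate each row (bits = u,v,w,z, MSB first):
  row 0 [0000]: F1=0 F2=1 -> F1&~F2 -> 0
  row 1 [0001]: F1=0 F2=1 -> F1&~F2 -> 0
  row 2 [0010]: F1=1 F2=1 -> F1&~F2 -> 0
  row 3 [0011]: F1=1 F2=1 -> F1&~F2 -> 0
  row 4 [0100]: F1=0 F2=1 -> F1&~F2 -> 0
  row 5 [0101]: F1=0 F2=1 -> F1&~F2 -> 0
  row 6 [0110]: F1=1 F2=1 -> F1&~F2 -> 0
  row 7 [0111]: F1=1 F2=1 -> F1&~F2 -> 0
  row 8 [1000]: F1=0 F2=1 -> F1&~F2 -> 0
  row 9 [1001]: F1=0 F2=1 -> F1&~F2 -> 0
  row 10 [1010]: F1=1 F2=1 -> F1&~F2 -> 0
  row 11 [1011]: F1=1 F2=1 -> F1&~F2 -> 0
  row 12 [1100]: F1=0 F2=1 -> F1&~F2 -> 0
  row 13 [1101]: F1=0 F2=1 -> F1&~F2 -> 0
  row 14 [1110]: F1=1 F2=1 -> F1&~F2 -> 0
  row 15 [1111]: F1=1 F2=1 -> F1&~F2 -> 0
Full result column, 4 rows per line (u,v fixed per line; w,z runs 00..11 left to right):
  rows 0-3 [u,v=00]: 0000  = hex 0
  rows 4-7 [u,v=01]: 0000  = hex 0
  rows 8-11 [u,v=10]: 0000  = hex 0
  rows 12-15 [u,v=11]: 0000  = hex 0
Counterexample vector (row 0 .. row 15) = 0000000000000000
Output column grouped in 4s = 0000 0000 0000 0000 = 0x0000
Convert to decimal digit by digit (value = value*16 + digit):
  0 -> 0
  0*16 + 0 = 0
  0*16 + 0 = 0
  0*16 + 0 = 0
Decimal = 0

0


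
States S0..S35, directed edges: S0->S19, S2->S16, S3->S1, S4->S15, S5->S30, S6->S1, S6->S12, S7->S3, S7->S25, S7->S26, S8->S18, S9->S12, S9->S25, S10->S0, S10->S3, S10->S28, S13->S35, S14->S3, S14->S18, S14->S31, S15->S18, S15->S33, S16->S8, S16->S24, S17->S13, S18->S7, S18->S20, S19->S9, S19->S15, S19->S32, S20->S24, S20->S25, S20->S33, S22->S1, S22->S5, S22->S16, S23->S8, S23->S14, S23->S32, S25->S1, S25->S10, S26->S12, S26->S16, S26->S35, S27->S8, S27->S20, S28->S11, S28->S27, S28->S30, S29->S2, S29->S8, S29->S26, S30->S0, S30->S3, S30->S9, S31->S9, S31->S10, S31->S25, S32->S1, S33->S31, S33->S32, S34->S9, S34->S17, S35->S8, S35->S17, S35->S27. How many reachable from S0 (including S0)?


BFS from S0:
  layer 0: {S0}
  layer 1: {S19}
  layer 2: {S9, S15, S32}
  layer 3: {S1, S12, S18, S25, S33}
  layer 4: {S7, S10, S20, S31}
  layer 5: {S3, S24, S26, S28}
  layer 6: {S11, S16, S27, S30, S35}
  layer 7: {S8, S17}
  layer 8: {S13}
Reachable set: {S0, S1, S3, S7, S8, S9, S10, S11, S12, S13, S15, S16, S17, S18, S19, S20, S24, S25, S26, S27, S28, S30, S31, S32, S33, S35}
Count = 26

26


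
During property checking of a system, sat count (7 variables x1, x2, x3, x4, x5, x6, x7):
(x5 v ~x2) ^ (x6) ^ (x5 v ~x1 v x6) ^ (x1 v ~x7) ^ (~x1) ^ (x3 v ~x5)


CNF with 6 clauses over 7 vars (128 assignments).
An assignment satisfies CNF iff every clause has >=1 true literal.
Check each row (bits = x1,x2,x3,x4,x5,x6,x7; clause T/F shown):
  row 0 [0000000]: clauses=TFTTTT -> 0
  row 1 [0000001]: clauses=TFTFTT -> 0
  row 2 [0000010]: clauses=TTTTTT -> 1
  row 3 [0000011]: clauses=TTTFTT -> 0
  row 4 [0000100]: clauses=TFTTTF -> 0
  (every remaining row is evaluated the same way; all 128 results are listed next)
Full result column, 8 rows per line (x1,x2,x3,x4 fixed per line; x5,x6,x7 runs 000..111 left to right):
  rows 0-7 [x1,x2,x3,x4=0000]: 00100000  (ones: 1)
  rows 8-15 [x1,x2,x3,x4=0001]: 00100000  (ones: 1)
  rows 16-23 [x1,x2,x3,x4=0010]: 00100010  (ones: 2)
  rows 24-31 [x1,x2,x3,x4=0011]: 00100010  (ones: 2)
  rows 32-39 [x1,x2,x3,x4=0100]: 00000000  (ones: 0)
  rows 40-47 [x1,x2,x3,x4=0101]: 00000000  (ones: 0)
  rows 48-55 [x1,x2,x3,x4=0110]: 00000010  (ones: 1)
  rows 56-63 [x1,x2,x3,x4=0111]: 00000010  (ones: 1)
  rows 64-71 [x1,x2,x3,x4=1000]: 00000000  (ones: 0)
  rows 72-79 [x1,x2,x3,x4=1001]: 00000000  (ones: 0)
  rows 80-87 [x1,x2,x3,x4=1010]: 00000000  (ones: 0)
  rows 88-95 [x1,x2,x3,x4=1011]: 00000000  (ones: 0)
  rows 96-103 [x1,x2,x3,x4=1100]: 00000000  (ones: 0)
  rows 104-111 [x1,x2,x3,x4=1101]: 00000000  (ones: 0)
  rows 112-119 [x1,x2,x3,x4=1110]: 00000000  (ones: 0)
  rows 120-127 [x1,x2,x3,x4=1111]: 00000000  (ones: 0)
Satisfying assignments = 1+1+2+2+0+0+1+1+0+0+0+0+0+0+0+0 = 8

8


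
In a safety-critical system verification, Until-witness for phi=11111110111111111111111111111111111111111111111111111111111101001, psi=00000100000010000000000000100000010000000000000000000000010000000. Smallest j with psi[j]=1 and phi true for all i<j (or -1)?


(phi U psi) at 0: need smallest j with psi[j]=1 and phi[i]=1 for all i in [0,j).
Scan from step 0:
  step 0: phi=1, psi=0 -> continue
  step 1: phi=1, psi=0 -> continue
  step 2: phi=1, psi=0 -> continue
  step 3: phi=1, psi=0 -> continue
  step 5: psi=1 and phi held for [0,5) -> witness found
Witness step = 5

5


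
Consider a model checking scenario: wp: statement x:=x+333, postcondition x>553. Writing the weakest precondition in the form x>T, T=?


Formula: wp(x:=E, P) = P[E/x] (substitute E for x in postcondition)
Step 1: Postcondition: x>553
Step 2: Substitute x+333 for x: x+333>553
Step 3: Solve for x: x > 553-333 = 220

220


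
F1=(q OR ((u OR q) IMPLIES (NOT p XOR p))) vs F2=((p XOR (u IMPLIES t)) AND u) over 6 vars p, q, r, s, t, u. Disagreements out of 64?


F1 = (q OR ((u OR q) IMPLIES (NOT p XOR p)))
F2 = ((p XOR (u IMPLIES t)) AND u)
Evaluate both on each of 64 rows (bits = p,q,r,s,t,u):
  row 0 [000000]: F1=1 F2=0 (differ) -> 1
  row 1 [000001]: F1=1 F2=0 (differ) -> 1
  row 2 [000010]: F1=1 F2=0 (differ) -> 1
  row 3 [000011]: F1=1 F2=1 -> 0
  row 4 [000100]: F1=1 F2=0 (differ) -> 1
  (every remaining row is evaluated the same way; all 64 results are listed next)
Full result column, 8 rows per line (p,q,r fixed per line; s,t,u runs 000..111 left to right):
  rows 0-7 [p,q,r=000]: 11101110  (ones: 6)
  rows 8-15 [p,q,r=001]: 11101110  (ones: 6)
  rows 16-23 [p,q,r=010]: 11101110  (ones: 6)
  rows 24-31 [p,q,r=011]: 11101110  (ones: 6)
  rows 32-39 [p,q,r=100]: 10111011  (ones: 6)
  rows 40-47 [p,q,r=101]: 10111011  (ones: 6)
  rows 48-55 [p,q,r=110]: 10111011  (ones: 6)
  rows 56-63 [p,q,r=111]: 10111011  (ones: 6)
Disagreements = 6+6+6+6+6+6+6+6 = 48

48


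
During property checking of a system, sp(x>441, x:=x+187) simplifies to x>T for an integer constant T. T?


Formula: sp(P, x:=E) = exists old_x. (x = E[old_x/x]) AND P[old_x/x] (old_x is the value of x before the assignment; eliminate old_x by solving x = E[old_x/x] for old_x)
Step 1: Precondition P: x>441, i.e. old_x > 441
Step 2: Assignment gives x = old_x + 187, so old_x = x - 187
Step 3: Substitute into P: x - 187 > 441
Step 4: Simplify: x > 441+187 = 628

628


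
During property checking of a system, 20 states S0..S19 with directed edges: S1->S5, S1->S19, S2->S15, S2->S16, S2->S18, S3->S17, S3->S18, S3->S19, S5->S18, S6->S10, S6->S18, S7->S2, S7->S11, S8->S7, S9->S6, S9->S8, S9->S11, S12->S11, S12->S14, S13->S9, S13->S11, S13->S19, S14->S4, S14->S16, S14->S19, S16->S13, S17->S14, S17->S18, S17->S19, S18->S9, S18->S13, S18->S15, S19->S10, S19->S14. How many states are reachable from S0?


BFS from S0:
  layer 0: {S0}
Reachable set: {S0}
Count = 1

1


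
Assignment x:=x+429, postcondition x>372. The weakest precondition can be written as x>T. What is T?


Formula: wp(x:=E, P) = P[E/x] (substitute E for x in postcondition)
Step 1: Postcondition: x>372
Step 2: Substitute x+429 for x: x+429>372
Step 3: Solve for x: x > 372-429 = -57

-57


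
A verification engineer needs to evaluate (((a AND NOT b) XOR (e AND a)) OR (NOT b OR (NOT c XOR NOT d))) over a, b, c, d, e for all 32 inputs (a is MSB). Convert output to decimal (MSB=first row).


Formula: (((a AND NOT b) XOR (e AND a)) OR (NOT b OR (NOT c XOR NOT d))) over a, b, c, d, e (32 rows)
Evaluate each row (bits = a,b,c,d,e, MSB first):
  row 0 [00000]: (((0 AND NOT 0) XOR (0 AND 0)) OR (NOT 0 OR (NOT 0 XOR NOT 0))) -> 1
  row 1 [00001]: (((0 AND NOT 0) XOR (1 AND 0)) OR (NOT 0 OR (NOT 0 XOR NOT 0))) -> 1
  row 2 [00010]: (((0 AND NOT 0) XOR (0 AND 0)) OR (NOT 0 OR (NOT 0 XOR NOT 1))) -> 1
  row 3 [00011]: (((0 AND NOT 0) XOR (1 AND 0)) OR (NOT 0 OR (NOT 0 XOR NOT 1))) -> 1
  row 4 [00100]: (((0 AND NOT 0) XOR (0 AND 0)) OR (NOT 0 OR (NOT 1 XOR NOT 0))) -> 1
  row 5 [00101]: (((0 AND NOT 0) XOR (1 AND 0)) OR (NOT 0 OR (NOT 1 XOR NOT 0))) -> 1
  row 6 [00110]: (((0 AND NOT 0) XOR (0 AND 0)) OR (NOT 0 OR (NOT 1 XOR NOT 1))) -> 1
  row 7 [00111]: (((0 AND NOT 0) XOR (1 AND 0)) OR (NOT 0 OR (NOT 1 XOR NOT 1))) -> 1
  row 8 [01000]: (((0 AND NOT 1) XOR (0 AND 0)) OR (NOT 1 OR (NOT 0 XOR NOT 0))) -> 0
  row 9 [01001]: (((0 AND NOT 1) XOR (1 AND 0)) OR (NOT 1 OR (NOT 0 XOR NOT 0))) -> 0
  row 10 [01010]: (((0 AND NOT 1) XOR (0 AND 0)) OR (NOT 1 OR (NOT 0 XOR NOT 1))) -> 1
  row 11 [01011]: (((0 AND NOT 1) XOR (1 AND 0)) OR (NOT 1 OR (NOT 0 XOR NOT 1))) -> 1
  row 12 [01100]: (((0 AND NOT 1) XOR (0 AND 0)) OR (NOT 1 OR (NOT 1 XOR NOT 0))) -> 1
  row 13 [01101]: (((0 AND NOT 1) XOR (1 AND 0)) OR (NOT 1 OR (NOT 1 XOR NOT 0))) -> 1
  row 14 [01110]: (((0 AND NOT 1) XOR (0 AND 0)) OR (NOT 1 OR (NOT 1 XOR NOT 1))) -> 0
  row 15 [01111]: (((0 AND NOT 1) XOR (1 AND 0)) OR (NOT 1 OR (NOT 1 XOR NOT 1))) -> 0
  row 16 [10000]: (((1 AND NOT 0) XOR (0 AND 1)) OR (NOT 0 OR (NOT 0 XOR NOT 0))) -> 1
  row 17 [10001]: (((1 AND NOT 0) XOR (1 AND 1)) OR (NOT 0 OR (NOT 0 XOR NOT 0))) -> 1
  row 18 [10010]: (((1 AND NOT 0) XOR (0 AND 1)) OR (NOT 0 OR (NOT 0 XOR NOT 1))) -> 1
  row 19 [10011]: (((1 AND NOT 0) XOR (1 AND 1)) OR (NOT 0 OR (NOT 0 XOR NOT 1))) -> 1
  row 20 [10100]: (((1 AND NOT 0) XOR (0 AND 1)) OR (NOT 0 OR (NOT 1 XOR NOT 0))) -> 1
  row 21 [10101]: (((1 AND NOT 0) XOR (1 AND 1)) OR (NOT 0 OR (NOT 1 XOR NOT 0))) -> 1
  row 22 [10110]: (((1 AND NOT 0) XOR (0 AND 1)) OR (NOT 0 OR (NOT 1 XOR NOT 1))) -> 1
  row 23 [10111]: (((1 AND NOT 0) XOR (1 AND 1)) OR (NOT 0 OR (NOT 1 XOR NOT 1))) -> 1
  row 24 [11000]: (((1 AND NOT 1) XOR (0 AND 1)) OR (NOT 1 OR (NOT 0 XOR NOT 0))) -> 0
  row 25 [11001]: (((1 AND NOT 1) XOR (1 AND 1)) OR (NOT 1 OR (NOT 0 XOR NOT 0))) -> 1
  row 26 [11010]: (((1 AND NOT 1) XOR (0 AND 1)) OR (NOT 1 OR (NOT 0 XOR NOT 1))) -> 1
  row 27 [11011]: (((1 AND NOT 1) XOR (1 AND 1)) OR (NOT 1 OR (NOT 0 XOR NOT 1))) -> 1
  row 28 [11100]: (((1 AND NOT 1) XOR (0 AND 1)) OR (NOT 1 OR (NOT 1 XOR NOT 0))) -> 1
  row 29 [11101]: (((1 AND NOT 1) XOR (1 AND 1)) OR (NOT 1 OR (NOT 1 XOR NOT 0))) -> 1
  row 30 [11110]: (((1 AND NOT 1) XOR (0 AND 1)) OR (NOT 1 OR (NOT 1 XOR NOT 1))) -> 0
  row 31 [11111]: (((1 AND NOT 1) XOR (1 AND 1)) OR (NOT 1 OR (NOT 1 XOR NOT 1))) -> 1
Full result column, 4 rows per line (a,b,c fixed per line; d,e runs 00..11 left to right):
  rows 0-3 [a,b,c=000]: 1111  = hex F
  rows 4-7 [a,b,c=001]: 1111  = hex F
  rows 8-11 [a,b,c=010]: 0011  = hex 3
  rows 12-15 [a,b,c=011]: 1100  = hex C
  rows 16-19 [a,b,c=100]: 1111  = hex F
  rows 20-23 [a,b,c=101]: 1111  = hex F
  rows 24-27 [a,b,c=110]: 0111  = hex 7
  rows 28-31 [a,b,c=111]: 1101  = hex D
Output column (row 0 .. row 31) = 11111111001111001111111101111101
Output column grouped in 4s = 1111 1111 0011 1100 1111 1111 0111 1101 = 0xFF3CFF7D
Convert to decimal digit by digit (value = value*16 + digit):
  F -> 15
  15*16 + 15 (F) = 255
  255*16 + 3 = 4083
  4083*16 + 12 (C) = 65340
  65340*16 + 15 (F) = 1045455
  1045455*16 + 15 (F) = 16727295
  16727295*16 + 7 = 267636727
  267636727*16 + 13 (D) = 4282187645
Decimal = 4282187645

4282187645
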